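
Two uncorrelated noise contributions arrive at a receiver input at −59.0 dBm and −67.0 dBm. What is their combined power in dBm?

−58.4 dBm

Convert to linear, add, convert back:
P₁ = 1.26×10⁻⁹ W, P₂ = 2.00×10⁻¹⁰ W
P_tot = 1.46×10⁻⁹ W → 10 log₁₀(P_tot / 10⁻³) = −58.4 dBm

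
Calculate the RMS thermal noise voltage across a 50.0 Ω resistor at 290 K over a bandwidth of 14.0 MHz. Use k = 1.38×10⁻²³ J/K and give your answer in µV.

3.35 µV

V_n = √(4kTRB)
4kTRB = 4 × 1.38×10⁻²³ × 290 × 5.00×10¹ × 1.40×10⁷ = 1.12×10⁻¹¹ V²
V_n = √(1.12×10⁻¹¹) = 3.35×10⁻⁶ V = 3.35 µV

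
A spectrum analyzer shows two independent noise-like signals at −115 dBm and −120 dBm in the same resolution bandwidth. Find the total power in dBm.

Convert to linear, add, convert back:
P₁ = 3.16×10⁻¹⁵ W, P₂ = 1.00×10⁻¹⁵ W
P_tot = 4.16×10⁻¹⁵ W → 10 log₁₀(P_tot / 10⁻³) = −113.8 dBm

−113.8 dBm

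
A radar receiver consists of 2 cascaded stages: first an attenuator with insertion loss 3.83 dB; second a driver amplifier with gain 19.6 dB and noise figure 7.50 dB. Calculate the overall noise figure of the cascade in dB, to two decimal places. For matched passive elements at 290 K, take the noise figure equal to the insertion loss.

11.33 dB

Convert to linear (a loss of L dB is a gain of −L dB): F_i = 10^(NF_i/10), G_i = 10^(G_i,dB/10)
  Stage 1: F_1 = 10^(3.83/10) = 2.415, G_1 = 10^(−3.83/10) = 0.4140
  Stage 2: F_2 = 10^(7.50/10) = 5.623, G_2 = 10^(19.6/10) = 91.20
Friis cascade:
  F = 2.415 + (5.623 − 1)/0.4140 = 13.58
NF = 10 log₁₀(13.58) = 11.33 dB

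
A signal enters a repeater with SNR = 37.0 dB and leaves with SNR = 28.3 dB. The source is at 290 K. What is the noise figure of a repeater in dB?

NF (dB) = SNR_in(dB) − SNR_out(dB) when the source is at T₀
NF = 37.0 − 28.3 = 8.7 dB

8.7 dB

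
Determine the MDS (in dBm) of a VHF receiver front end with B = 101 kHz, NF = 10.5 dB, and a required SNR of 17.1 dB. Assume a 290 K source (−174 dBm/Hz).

Sensitivity = −174 + 10 log₁₀(B) + NF + SNR_min
= −174 + 50.04 + 10.5 + 17.1
= −96.36 dBm → −96.4 dBm

−96.4 dBm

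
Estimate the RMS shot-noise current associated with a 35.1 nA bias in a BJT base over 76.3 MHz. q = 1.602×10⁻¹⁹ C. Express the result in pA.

I_n = √(2qI·B)
2qI·B = 2 × 1.602×10⁻¹⁹ × 3.51×10⁻⁸ × 7.63×10⁷ = 8.58×10⁻¹⁹ A²
I_n = √(8.58×10⁻¹⁹) = 9.26×10⁻¹⁰ A = 926 pA

926 pA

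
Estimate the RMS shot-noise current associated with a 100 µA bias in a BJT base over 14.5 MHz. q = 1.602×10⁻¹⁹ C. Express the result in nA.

21.6 nA

I_n = √(2qI·B)
2qI·B = 2 × 1.602×10⁻¹⁹ × 1.00×10⁻⁴ × 1.45×10⁷ = 4.65×10⁻¹⁶ A²
I_n = √(4.65×10⁻¹⁶) = 2.16×10⁻⁸ A = 21.6 nA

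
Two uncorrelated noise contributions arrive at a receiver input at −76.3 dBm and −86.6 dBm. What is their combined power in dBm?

Convert to linear, add, convert back:
P₁ = 2.34×10⁻¹¹ W, P₂ = 2.19×10⁻¹² W
P_tot = 2.56×10⁻¹¹ W → 10 log₁₀(P_tot / 10⁻³) = −75.9 dBm

−75.9 dBm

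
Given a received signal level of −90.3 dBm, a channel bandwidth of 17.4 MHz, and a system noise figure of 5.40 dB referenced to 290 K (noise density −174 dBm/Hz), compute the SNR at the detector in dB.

5.9 dB

Noise floor: N = −174 + 10 log₁₀(B) + NF
10 log₁₀(1.74×10⁷) = 72.41 dB
N = −174 + 72.41 + 5.40 = −96.19 dBm
SNR = P_sig − N = −90.3 − (−96.19) = 5.89 dB → 5.9 dB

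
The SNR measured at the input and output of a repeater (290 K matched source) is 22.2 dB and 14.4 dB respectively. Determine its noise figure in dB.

7.8 dB

NF (dB) = SNR_in(dB) − SNR_out(dB) when the source is at T₀
NF = 22.2 − 14.4 = 7.8 dB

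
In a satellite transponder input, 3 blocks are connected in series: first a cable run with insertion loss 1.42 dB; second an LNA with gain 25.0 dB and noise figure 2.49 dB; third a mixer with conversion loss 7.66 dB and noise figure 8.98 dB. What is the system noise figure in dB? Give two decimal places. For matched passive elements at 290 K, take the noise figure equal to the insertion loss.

Convert to linear (a loss of L dB is a gain of −L dB): F_i = 10^(NF_i/10), G_i = 10^(G_i,dB/10)
  Stage 1: F_1 = 10^(1.42/10) = 1.387, G_1 = 10^(−1.42/10) = 0.7211
  Stage 2: F_2 = 10^(2.49/10) = 1.774, G_2 = 10^(25.0/10) = 316.2
  Stage 3: F_3 = 10^(8.98/10) = 7.907, G_3 = 10^(−7.66/10) = 0.1714
Friis cascade:
  F = 1.387 + (1.774 − 1)/0.7211 + (7.907 − 1)/228.0 = 2.491
NF = 10 log₁₀(2.491) = 3.96 dB

3.96 dB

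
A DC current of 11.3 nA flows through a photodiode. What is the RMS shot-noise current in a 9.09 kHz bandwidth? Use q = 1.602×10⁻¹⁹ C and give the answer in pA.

5.74 pA

I_n = √(2qI·B)
2qI·B = 2 × 1.602×10⁻¹⁹ × 1.13×10⁻⁸ × 9.09×10³ = 3.29×10⁻²³ A²
I_n = √(3.29×10⁻²³) = 5.74×10⁻¹² A = 5.74 pA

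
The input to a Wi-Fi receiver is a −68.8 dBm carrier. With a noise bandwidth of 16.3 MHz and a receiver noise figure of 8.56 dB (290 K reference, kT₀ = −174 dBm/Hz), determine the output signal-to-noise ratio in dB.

24.5 dB

Noise floor: N = −174 + 10 log₁₀(B) + NF
10 log₁₀(1.63×10⁷) = 72.12 dB
N = −174 + 72.12 + 8.56 = −93.32 dBm
SNR = P_sig − N = −68.8 − (−93.32) = 24.52 dB → 24.5 dB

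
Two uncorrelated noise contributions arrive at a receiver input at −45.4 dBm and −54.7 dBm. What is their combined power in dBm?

Convert to linear, add, convert back:
P₁ = 2.88×10⁻⁸ W, P₂ = 3.39×10⁻⁹ W
P_tot = 3.22×10⁻⁸ W → 10 log₁₀(P_tot / 10⁻³) = −44.9 dBm

−44.9 dBm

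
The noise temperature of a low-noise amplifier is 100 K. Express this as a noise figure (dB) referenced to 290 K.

F = 1 + T_e/T₀ = 1 + 100/290 = 1.34483
NF = 10 log₁₀(1.34483) = 1.29 dB

1.29 dB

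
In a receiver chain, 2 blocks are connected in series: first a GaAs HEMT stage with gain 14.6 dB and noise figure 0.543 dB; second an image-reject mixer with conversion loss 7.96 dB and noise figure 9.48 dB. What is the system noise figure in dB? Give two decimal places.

1.48 dB

Convert to linear (a loss of L dB is a gain of −L dB): F_i = 10^(NF_i/10), G_i = 10^(G_i,dB/10)
  Stage 1: F_1 = 10^(0.543/10) = 1.133, G_1 = 10^(14.6/10) = 28.84
  Stage 2: F_2 = 10^(9.48/10) = 8.872, G_2 = 10^(−7.96/10) = 0.1600
Friis cascade:
  F = 1.133 + (8.872 − 1)/28.84 = 1.406
NF = 10 log₁₀(1.406) = 1.48 dB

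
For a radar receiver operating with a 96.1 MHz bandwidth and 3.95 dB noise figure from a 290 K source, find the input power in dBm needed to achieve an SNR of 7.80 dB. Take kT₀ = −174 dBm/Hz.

−82.4 dBm

Sensitivity = −174 + 10 log₁₀(B) + NF + SNR_min
= −174 + 79.83 + 3.95 + 7.80
= −82.42 dBm → −82.4 dBm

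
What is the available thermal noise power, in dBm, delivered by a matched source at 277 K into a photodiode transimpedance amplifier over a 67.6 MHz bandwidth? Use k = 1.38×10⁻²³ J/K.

−95.9 dBm

P_n = kTB = 1.38×10⁻²³ × 277 × 6.76×10⁷ = 2.58×10⁻¹³ W
In dBm: 10 log₁₀(2.58×10⁻¹³ / 10⁻³) = −95.9 dBm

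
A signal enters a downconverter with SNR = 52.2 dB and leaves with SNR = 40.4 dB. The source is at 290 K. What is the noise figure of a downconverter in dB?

NF (dB) = SNR_in(dB) − SNR_out(dB) when the source is at T₀
NF = 52.2 − 40.4 = 11.8 dB

11.8 dB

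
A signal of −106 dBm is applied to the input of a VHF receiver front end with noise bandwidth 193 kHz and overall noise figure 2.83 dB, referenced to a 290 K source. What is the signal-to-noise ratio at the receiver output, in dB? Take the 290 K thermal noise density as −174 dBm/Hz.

Noise floor: N = −174 + 10 log₁₀(B) + NF
10 log₁₀(1.93×10⁵) = 52.86 dB
N = −174 + 52.86 + 2.83 = −118.31 dBm
SNR = P_sig − N = −106 − (−118.31) = 12.31 dB → 12.3 dB

12.3 dB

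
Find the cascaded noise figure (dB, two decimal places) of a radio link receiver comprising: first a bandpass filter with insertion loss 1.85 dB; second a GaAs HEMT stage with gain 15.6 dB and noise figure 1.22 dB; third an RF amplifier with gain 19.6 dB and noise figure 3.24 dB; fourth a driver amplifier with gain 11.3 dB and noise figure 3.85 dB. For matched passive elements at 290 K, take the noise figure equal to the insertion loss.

3.17 dB

Convert to linear (a loss of L dB is a gain of −L dB): F_i = 10^(NF_i/10), G_i = 10^(G_i,dB/10)
  Stage 1: F_1 = 10^(1.85/10) = 1.531, G_1 = 10^(−1.85/10) = 0.6531
  Stage 2: F_2 = 10^(1.22/10) = 1.324, G_2 = 10^(15.6/10) = 36.31
  Stage 3: F_3 = 10^(3.24/10) = 2.109, G_3 = 10^(19.6/10) = 91.20
  Stage 4: F_4 = 10^(3.85/10) = 2.427, G_4 = 10^(11.3/10) = 13.49
Friis cascade:
  F = 1.531 + (1.324 − 1)/0.6531 + (2.109 − 1)/23.71 + (2.427 − 1)/2163 = 2.075
NF = 10 log₁₀(2.075) = 3.17 dB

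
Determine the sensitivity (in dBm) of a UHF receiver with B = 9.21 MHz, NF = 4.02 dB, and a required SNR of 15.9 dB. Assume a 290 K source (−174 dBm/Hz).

Sensitivity = −174 + 10 log₁₀(B) + NF + SNR_min
= −174 + 69.64 + 4.02 + 15.9
= −84.44 dBm → −84.4 dBm

−84.4 dBm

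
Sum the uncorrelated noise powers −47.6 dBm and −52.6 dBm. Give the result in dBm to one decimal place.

−46.4 dBm

Convert to linear, add, convert back:
P₁ = 1.74×10⁻⁸ W, P₂ = 5.50×10⁻⁹ W
P_tot = 2.29×10⁻⁸ W → 10 log₁₀(P_tot / 10⁻³) = −46.4 dBm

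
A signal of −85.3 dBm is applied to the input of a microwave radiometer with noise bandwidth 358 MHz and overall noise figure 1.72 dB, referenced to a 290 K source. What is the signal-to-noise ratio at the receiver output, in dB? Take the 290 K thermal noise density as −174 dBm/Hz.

Noise floor: N = −174 + 10 log₁₀(B) + NF
10 log₁₀(3.58×10⁸) = 85.54 dB
N = −174 + 85.54 + 1.72 = −86.74 dBm
SNR = P_sig − N = −85.3 − (−86.74) = 1.44 dB → 1.4 dB

1.4 dB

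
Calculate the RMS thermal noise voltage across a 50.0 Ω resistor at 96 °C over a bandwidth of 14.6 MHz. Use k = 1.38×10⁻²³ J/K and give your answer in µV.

3.86 µV

T = 96 °C + 273.15 = 369.15 K
V_n = √(4kTRB)
4kTRB = 4 × 1.38×10⁻²³ × 369.15 × 5.00×10¹ × 1.46×10⁷ = 1.49×10⁻¹¹ V²
V_n = √(1.49×10⁻¹¹) = 3.86×10⁻⁶ V = 3.86 µV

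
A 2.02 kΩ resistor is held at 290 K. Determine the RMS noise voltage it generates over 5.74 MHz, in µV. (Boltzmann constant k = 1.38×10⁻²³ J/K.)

V_n = √(4kTRB)
4kTRB = 4 × 1.38×10⁻²³ × 290 × 2.02×10³ × 5.74×10⁶ = 1.86×10⁻¹⁰ V²
V_n = √(1.86×10⁻¹⁰) = 1.36×10⁻⁵ V = 13.6 µV

13.6 µV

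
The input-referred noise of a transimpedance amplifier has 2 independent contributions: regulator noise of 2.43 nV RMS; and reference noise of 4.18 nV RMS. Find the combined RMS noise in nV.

4.84 nV

Uncorrelated sources add in power (mean-square): V_tot = √(ΣV_i²)
V_tot = √[(2.43×10⁻⁹)² + (4.18×10⁻⁹)²] = 4.84×10⁻⁹ V = 4.84 nV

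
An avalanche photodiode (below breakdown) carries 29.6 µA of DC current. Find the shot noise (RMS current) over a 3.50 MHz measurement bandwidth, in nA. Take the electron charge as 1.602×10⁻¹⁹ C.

5.76 nA

I_n = √(2qI·B)
2qI·B = 2 × 1.602×10⁻¹⁹ × 2.96×10⁻⁵ × 3.50×10⁶ = 3.32×10⁻¹⁷ A²
I_n = √(3.32×10⁻¹⁷) = 5.76×10⁻⁹ A = 5.76 nA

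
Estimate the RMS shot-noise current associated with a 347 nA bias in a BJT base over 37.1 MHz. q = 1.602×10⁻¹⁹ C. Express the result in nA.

I_n = √(2qI·B)
2qI·B = 2 × 1.602×10⁻¹⁹ × 3.47×10⁻⁷ × 3.71×10⁷ = 4.12×10⁻¹⁸ A²
I_n = √(4.12×10⁻¹⁸) = 2.03×10⁻⁹ A = 2.03 nA

2.03 nA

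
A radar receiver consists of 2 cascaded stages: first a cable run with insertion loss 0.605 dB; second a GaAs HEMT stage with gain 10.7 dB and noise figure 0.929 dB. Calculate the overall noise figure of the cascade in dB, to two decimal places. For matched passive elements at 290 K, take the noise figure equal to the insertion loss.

1.53 dB

Convert to linear (a loss of L dB is a gain of −L dB): F_i = 10^(NF_i/10), G_i = 10^(G_i,dB/10)
  Stage 1: F_1 = 10^(0.605/10) = 1.149, G_1 = 10^(−0.605/10) = 0.8700
  Stage 2: F_2 = 10^(0.929/10) = 1.239, G_2 = 10^(10.7/10) = 11.75
Friis cascade:
  F = 1.149 + (1.239 − 1)/0.8700 = 1.424
NF = 10 log₁₀(1.424) = 1.53 dB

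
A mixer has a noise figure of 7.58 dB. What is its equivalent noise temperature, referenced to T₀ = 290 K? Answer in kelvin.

F = 10^(7.58/10) = 5.72796
T_e = (F − 1)·T₀ = (5.72796 − 1) × 290 = 1371 K

1371 K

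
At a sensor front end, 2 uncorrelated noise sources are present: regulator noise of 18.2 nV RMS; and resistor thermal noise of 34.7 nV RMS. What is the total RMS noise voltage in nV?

Uncorrelated sources add in power (mean-square): V_tot = √(ΣV_i²)
V_tot = √[(1.82×10⁻⁸)² + (3.47×10⁻⁸)²] = 3.92×10⁻⁸ V = 39.2 nV

39.2 nV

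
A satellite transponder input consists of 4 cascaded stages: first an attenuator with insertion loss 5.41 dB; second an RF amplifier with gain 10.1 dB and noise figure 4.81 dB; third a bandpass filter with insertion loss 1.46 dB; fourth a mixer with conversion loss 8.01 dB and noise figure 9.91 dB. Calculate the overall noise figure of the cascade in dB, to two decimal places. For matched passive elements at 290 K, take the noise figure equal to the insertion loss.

11.71 dB

Convert to linear (a loss of L dB is a gain of −L dB): F_i = 10^(NF_i/10), G_i = 10^(G_i,dB/10)
  Stage 1: F_1 = 10^(5.41/10) = 3.475, G_1 = 10^(−5.41/10) = 0.2877
  Stage 2: F_2 = 10^(4.81/10) = 3.027, G_2 = 10^(10.1/10) = 10.23
  Stage 3: F_3 = 10^(1.46/10) = 1.400, G_3 = 10^(−1.46/10) = 0.7145
  Stage 4: F_4 = 10^(9.91/10) = 9.795, G_4 = 10^(−8.01/10) = 0.1581
Friis cascade:
  F = 3.475 + (3.027 − 1)/0.2877 + (1.400 − 1)/2.944 + (9.795 − 1)/2.104 = 14.84
NF = 10 log₁₀(14.84) = 11.71 dB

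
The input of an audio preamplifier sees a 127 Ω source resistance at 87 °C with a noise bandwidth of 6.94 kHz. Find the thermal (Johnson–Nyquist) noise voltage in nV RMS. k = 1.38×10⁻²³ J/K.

132 nV

T = 87 °C + 273.15 = 360.15 K
V_n = √(4kTRB)
4kTRB = 4 × 1.38×10⁻²³ × 360.15 × 1.27×10² × 6.94×10³ = 1.75×10⁻¹⁴ V²
V_n = √(1.75×10⁻¹⁴) = 1.32×10⁻⁷ V = 132 nV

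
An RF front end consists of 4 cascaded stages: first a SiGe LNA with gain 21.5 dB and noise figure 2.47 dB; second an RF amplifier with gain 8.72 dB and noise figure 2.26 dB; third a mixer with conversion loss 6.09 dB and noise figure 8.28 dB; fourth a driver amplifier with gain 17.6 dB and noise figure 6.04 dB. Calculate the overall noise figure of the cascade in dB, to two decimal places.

Convert to linear (a loss of L dB is a gain of −L dB): F_i = 10^(NF_i/10), G_i = 10^(G_i,dB/10)
  Stage 1: F_1 = 10^(2.47/10) = 1.766, G_1 = 10^(21.5/10) = 141.3
  Stage 2: F_2 = 10^(2.26/10) = 1.683, G_2 = 10^(8.72/10) = 7.447
  Stage 3: F_3 = 10^(8.28/10) = 6.730, G_3 = 10^(−6.09/10) = 0.2460
  Stage 4: F_4 = 10^(6.04/10) = 4.018, G_4 = 10^(17.6/10) = 57.54
Friis cascade:
  F = 1.766 + (1.683 − 1)/141.3 + (6.730 − 1)/1052 + (4.018 − 1)/258.8 = 1.788
NF = 10 log₁₀(1.788) = 2.52 dB

2.52 dB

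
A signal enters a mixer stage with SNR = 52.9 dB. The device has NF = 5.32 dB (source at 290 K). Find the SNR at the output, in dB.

47.58 dB

By definition F = SNR_in/SNR_out, so in dB: SNR_out = SNR_in − NF
SNR_out = 52.9 − 5.32 = 47.58 dB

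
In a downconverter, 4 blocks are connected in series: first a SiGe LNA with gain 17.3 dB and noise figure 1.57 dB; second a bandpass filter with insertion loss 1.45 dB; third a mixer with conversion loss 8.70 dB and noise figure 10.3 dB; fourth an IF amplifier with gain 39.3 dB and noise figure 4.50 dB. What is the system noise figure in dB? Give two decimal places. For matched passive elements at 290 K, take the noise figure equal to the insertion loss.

3.11 dB

Convert to linear (a loss of L dB is a gain of −L dB): F_i = 10^(NF_i/10), G_i = 10^(G_i,dB/10)
  Stage 1: F_1 = 10^(1.57/10) = 1.435, G_1 = 10^(17.3/10) = 53.70
  Stage 2: F_2 = 10^(1.45/10) = 1.396, G_2 = 10^(−1.45/10) = 0.7161
  Stage 3: F_3 = 10^(10.3/10) = 10.72, G_3 = 10^(−8.70/10) = 0.1349
  Stage 4: F_4 = 10^(4.50/10) = 2.818, G_4 = 10^(39.3/10) = 8511
Friis cascade:
  F = 1.435 + (1.396 − 1)/53.70 + (10.72 − 1)/38.46 + (2.818 − 1)/5.188 = 2.046
NF = 10 log₁₀(2.046) = 3.11 dB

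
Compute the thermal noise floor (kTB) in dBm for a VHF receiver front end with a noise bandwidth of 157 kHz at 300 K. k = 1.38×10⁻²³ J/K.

−121.9 dBm

P_n = kTB = 1.38×10⁻²³ × 300 × 1.57×10⁵ = 6.50×10⁻¹⁶ W
In dBm: 10 log₁₀(6.50×10⁻¹⁶ / 10⁻³) = −121.9 dBm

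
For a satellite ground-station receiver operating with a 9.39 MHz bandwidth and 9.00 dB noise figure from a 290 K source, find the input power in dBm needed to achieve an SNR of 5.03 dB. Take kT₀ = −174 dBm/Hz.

−90.2 dBm

Sensitivity = −174 + 10 log₁₀(B) + NF + SNR_min
= −174 + 69.73 + 9.00 + 5.03
= −90.24 dBm → −90.2 dBm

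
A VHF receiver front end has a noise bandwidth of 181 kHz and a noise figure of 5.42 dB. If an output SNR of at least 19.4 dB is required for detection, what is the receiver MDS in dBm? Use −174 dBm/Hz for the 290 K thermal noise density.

Sensitivity = −174 + 10 log₁₀(B) + NF + SNR_min
= −174 + 52.58 + 5.42 + 19.4
= −96.60 dBm → −96.6 dBm

−96.6 dBm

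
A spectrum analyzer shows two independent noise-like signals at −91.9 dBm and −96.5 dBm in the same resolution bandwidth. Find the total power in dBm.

Convert to linear, add, convert back:
P₁ = 6.46×10⁻¹³ W, P₂ = 2.24×10⁻¹³ W
P_tot = 8.70×10⁻¹³ W → 10 log₁₀(P_tot / 10⁻³) = −90.6 dBm

−90.6 dBm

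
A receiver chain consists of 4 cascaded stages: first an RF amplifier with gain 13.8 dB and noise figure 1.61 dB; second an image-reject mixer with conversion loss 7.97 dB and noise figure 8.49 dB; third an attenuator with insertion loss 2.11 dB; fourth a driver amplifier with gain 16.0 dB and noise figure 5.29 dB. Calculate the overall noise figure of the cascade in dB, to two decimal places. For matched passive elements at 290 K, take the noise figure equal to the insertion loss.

Convert to linear (a loss of L dB is a gain of −L dB): F_i = 10^(NF_i/10), G_i = 10^(G_i,dB/10)
  Stage 1: F_1 = 10^(1.61/10) = 1.449, G_1 = 10^(13.8/10) = 23.99
  Stage 2: F_2 = 10^(8.49/10) = 7.063, G_2 = 10^(−7.97/10) = 0.1596
  Stage 3: F_3 = 10^(2.11/10) = 1.626, G_3 = 10^(−2.11/10) = 0.6152
  Stage 4: F_4 = 10^(5.29/10) = 3.381, G_4 = 10^(16.0/10) = 39.81
Friis cascade:
  F = 1.449 + (7.063 − 1)/23.99 + (1.626 − 1)/3.828 + (3.381 − 1)/2.355 = 2.876
NF = 10 log₁₀(2.876) = 4.59 dB

4.59 dB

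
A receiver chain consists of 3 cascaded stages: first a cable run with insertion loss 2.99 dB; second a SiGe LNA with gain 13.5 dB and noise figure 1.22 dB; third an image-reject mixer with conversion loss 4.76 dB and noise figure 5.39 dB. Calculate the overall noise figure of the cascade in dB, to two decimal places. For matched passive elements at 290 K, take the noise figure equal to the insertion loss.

Convert to linear (a loss of L dB is a gain of −L dB): F_i = 10^(NF_i/10), G_i = 10^(G_i,dB/10)
  Stage 1: F_1 = 10^(2.99/10) = 1.991, G_1 = 10^(−2.99/10) = 0.5023
  Stage 2: F_2 = 10^(1.22/10) = 1.324, G_2 = 10^(13.5/10) = 22.39
  Stage 3: F_3 = 10^(5.39/10) = 3.459, G_3 = 10^(−4.76/10) = 0.3342
Friis cascade:
  F = 1.991 + (1.324 − 1)/0.5023 + (3.459 − 1)/11.25 = 2.855
NF = 10 log₁₀(2.855) = 4.56 dB

4.56 dB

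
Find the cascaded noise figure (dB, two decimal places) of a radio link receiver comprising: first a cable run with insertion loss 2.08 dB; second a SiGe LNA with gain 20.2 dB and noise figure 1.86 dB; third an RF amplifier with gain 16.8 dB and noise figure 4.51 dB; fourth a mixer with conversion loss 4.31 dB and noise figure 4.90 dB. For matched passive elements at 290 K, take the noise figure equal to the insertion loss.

3.99 dB

Convert to linear (a loss of L dB is a gain of −L dB): F_i = 10^(NF_i/10), G_i = 10^(G_i,dB/10)
  Stage 1: F_1 = 10^(2.08/10) = 1.614, G_1 = 10^(−2.08/10) = 0.6194
  Stage 2: F_2 = 10^(1.86/10) = 1.535, G_2 = 10^(20.2/10) = 104.7
  Stage 3: F_3 = 10^(4.51/10) = 2.825, G_3 = 10^(16.8/10) = 47.86
  Stage 4: F_4 = 10^(4.90/10) = 3.090, G_4 = 10^(−4.31/10) = 0.3707
Friis cascade:
  F = 1.614 + (1.535 − 1)/0.6194 + (2.825 − 1)/64.86 + (3.090 − 1)/3105 = 2.506
NF = 10 log₁₀(2.506) = 3.99 dB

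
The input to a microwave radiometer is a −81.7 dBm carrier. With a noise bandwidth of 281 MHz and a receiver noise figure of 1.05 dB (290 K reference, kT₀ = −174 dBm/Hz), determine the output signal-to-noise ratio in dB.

Noise floor: N = −174 + 10 log₁₀(B) + NF
10 log₁₀(2.81×10⁸) = 84.49 dB
N = −174 + 84.49 + 1.05 = −88.46 dBm
SNR = P_sig − N = −81.7 − (−88.46) = 6.76 dB → 6.8 dB

6.8 dB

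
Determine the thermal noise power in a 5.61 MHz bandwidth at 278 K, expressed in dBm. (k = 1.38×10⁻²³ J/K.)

P_n = kTB = 1.38×10⁻²³ × 278 × 5.61×10⁶ = 2.15×10⁻¹⁴ W
In dBm: 10 log₁₀(2.15×10⁻¹⁴ / 10⁻³) = −106.7 dBm

−106.7 dBm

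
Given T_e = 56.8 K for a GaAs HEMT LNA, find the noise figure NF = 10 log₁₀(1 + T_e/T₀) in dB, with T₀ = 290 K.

0.777 dB

F = 1 + T_e/T₀ = 1 + 56.8/290 = 1.19586
NF = 10 log₁₀(1.19586) = 0.777 dB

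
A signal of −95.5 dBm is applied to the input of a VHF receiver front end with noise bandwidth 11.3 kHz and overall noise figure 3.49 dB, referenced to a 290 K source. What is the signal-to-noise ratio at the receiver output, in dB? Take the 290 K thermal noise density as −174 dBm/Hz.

34.5 dB

Noise floor: N = −174 + 10 log₁₀(B) + NF
10 log₁₀(1.13×10⁴) = 40.53 dB
N = −174 + 40.53 + 3.49 = −129.98 dBm
SNR = P_sig − N = −95.5 − (−129.98) = 34.48 dB → 34.5 dB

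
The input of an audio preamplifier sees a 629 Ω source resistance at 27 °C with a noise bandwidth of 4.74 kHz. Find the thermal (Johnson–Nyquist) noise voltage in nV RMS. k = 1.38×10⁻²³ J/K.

222 nV

T = 27 °C + 273.15 = 300.15 K
V_n = √(4kTRB)
4kTRB = 4 × 1.38×10⁻²³ × 300.15 × 6.29×10² × 4.74×10³ = 4.94×10⁻¹⁴ V²
V_n = √(4.94×10⁻¹⁴) = 2.22×10⁻⁷ V = 222 nV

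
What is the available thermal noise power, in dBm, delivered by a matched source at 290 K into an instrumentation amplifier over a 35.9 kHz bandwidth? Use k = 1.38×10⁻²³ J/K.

P_n = kTB = 1.38×10⁻²³ × 290 × 3.59×10⁴ = 1.44×10⁻¹⁶ W
In dBm: 10 log₁₀(1.44×10⁻¹⁶ / 10⁻³) = −128.4 dBm

−128.4 dBm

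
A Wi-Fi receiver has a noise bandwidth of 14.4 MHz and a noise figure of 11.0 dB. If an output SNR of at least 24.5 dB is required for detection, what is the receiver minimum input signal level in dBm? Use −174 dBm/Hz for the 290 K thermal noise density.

−66.9 dBm

Sensitivity = −174 + 10 log₁₀(B) + NF + SNR_min
= −174 + 71.58 + 11.0 + 24.5
= −66.92 dBm → −66.9 dBm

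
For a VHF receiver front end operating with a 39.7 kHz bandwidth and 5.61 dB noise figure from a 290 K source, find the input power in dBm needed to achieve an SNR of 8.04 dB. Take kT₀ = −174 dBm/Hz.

−114.4 dBm

Sensitivity = −174 + 10 log₁₀(B) + NF + SNR_min
= −174 + 45.99 + 5.61 + 8.04
= −114.36 dBm → −114.4 dBm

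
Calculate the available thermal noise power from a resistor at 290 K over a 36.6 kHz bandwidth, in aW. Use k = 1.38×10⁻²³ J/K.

P_n = kTB = 1.38×10⁻²³ × 290 × 3.66×10⁴ = 1.46×10⁻¹⁶ W = 146 aW

146 aW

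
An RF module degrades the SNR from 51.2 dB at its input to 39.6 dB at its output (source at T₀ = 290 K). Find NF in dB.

NF (dB) = SNR_in(dB) − SNR_out(dB) when the source is at T₀
NF = 51.2 − 39.6 = 11.6 dB

11.6 dB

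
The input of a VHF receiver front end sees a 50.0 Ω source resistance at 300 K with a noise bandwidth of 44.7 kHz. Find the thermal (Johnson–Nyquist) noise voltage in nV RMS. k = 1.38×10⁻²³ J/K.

192 nV

V_n = √(4kTRB)
4kTRB = 4 × 1.38×10⁻²³ × 300 × 5.00×10¹ × 4.47×10⁴ = 3.70×10⁻¹⁴ V²
V_n = √(3.70×10⁻¹⁴) = 1.92×10⁻⁷ V = 192 nV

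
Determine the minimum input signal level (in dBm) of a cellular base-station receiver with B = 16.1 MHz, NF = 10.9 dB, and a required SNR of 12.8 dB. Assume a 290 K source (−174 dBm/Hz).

−78.2 dBm

Sensitivity = −174 + 10 log₁₀(B) + NF + SNR_min
= −174 + 72.07 + 10.9 + 12.8
= −78.23 dBm → −78.2 dBm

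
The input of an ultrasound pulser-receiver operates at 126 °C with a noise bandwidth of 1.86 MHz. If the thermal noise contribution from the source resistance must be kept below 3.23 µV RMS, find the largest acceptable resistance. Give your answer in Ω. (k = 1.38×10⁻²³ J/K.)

T = 126 °C + 273.15 = 399.15 K
Johnson–Nyquist: V_n = √(4kTRB) ⇒ R = V_n² / (4kTB)
4kTB = 4 × 1.38×10⁻²³ × 399.15 × 1.86×10⁶ = 4.10×10⁻¹⁴
R = (3.23×10⁻⁶)² / 4.10×10⁻¹⁴ = 2.55×10² Ω = 255 Ω

255 Ω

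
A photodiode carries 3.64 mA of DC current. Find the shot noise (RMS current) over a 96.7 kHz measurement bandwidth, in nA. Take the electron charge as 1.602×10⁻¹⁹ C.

10.6 nA

I_n = √(2qI·B)
2qI·B = 2 × 1.602×10⁻¹⁹ × 3.64×10⁻³ × 9.67×10⁴ = 1.13×10⁻¹⁶ A²
I_n = √(1.13×10⁻¹⁶) = 1.06×10⁻⁸ A = 10.6 nA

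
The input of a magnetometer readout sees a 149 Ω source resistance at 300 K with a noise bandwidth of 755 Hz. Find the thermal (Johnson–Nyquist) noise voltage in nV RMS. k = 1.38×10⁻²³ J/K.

V_n = √(4kTRB)
4kTRB = 4 × 1.38×10⁻²³ × 300 × 1.49×10² × 7.55×10² = 1.86×10⁻¹⁵ V²
V_n = √(1.86×10⁻¹⁵) = 4.32×10⁻⁸ V = 43.2 nV

43.2 nV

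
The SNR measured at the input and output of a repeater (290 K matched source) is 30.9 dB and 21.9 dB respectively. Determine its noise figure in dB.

NF (dB) = SNR_in(dB) − SNR_out(dB) when the source is at T₀
NF = 30.9 − 21.9 = 9.0 dB

9.0 dB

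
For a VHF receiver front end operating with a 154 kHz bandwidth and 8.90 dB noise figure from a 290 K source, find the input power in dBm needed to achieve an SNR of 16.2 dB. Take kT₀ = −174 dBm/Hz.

Sensitivity = −174 + 10 log₁₀(B) + NF + SNR_min
= −174 + 51.88 + 8.90 + 16.2
= −97.02 dBm → −97.0 dBm

−97.0 dBm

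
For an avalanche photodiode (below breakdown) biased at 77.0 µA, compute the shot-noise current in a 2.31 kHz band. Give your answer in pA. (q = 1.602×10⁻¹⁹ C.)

239 pA

I_n = √(2qI·B)
2qI·B = 2 × 1.602×10⁻¹⁹ × 7.70×10⁻⁵ × 2.31×10³ = 5.70×10⁻²⁰ A²
I_n = √(5.70×10⁻²⁰) = 2.39×10⁻¹⁰ A = 239 pA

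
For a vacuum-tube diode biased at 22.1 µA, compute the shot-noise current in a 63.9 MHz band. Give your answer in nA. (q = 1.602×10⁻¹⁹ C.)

21.3 nA

I_n = √(2qI·B)
2qI·B = 2 × 1.602×10⁻¹⁹ × 2.21×10⁻⁵ × 6.39×10⁷ = 4.52×10⁻¹⁶ A²
I_n = √(4.52×10⁻¹⁶) = 2.13×10⁻⁸ A = 21.3 nA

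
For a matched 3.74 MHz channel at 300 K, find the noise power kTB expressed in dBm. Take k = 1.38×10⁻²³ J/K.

−108.1 dBm

P_n = kTB = 1.38×10⁻²³ × 300 × 3.74×10⁶ = 1.55×10⁻¹⁴ W
In dBm: 10 log₁₀(1.55×10⁻¹⁴ / 10⁻³) = −108.1 dBm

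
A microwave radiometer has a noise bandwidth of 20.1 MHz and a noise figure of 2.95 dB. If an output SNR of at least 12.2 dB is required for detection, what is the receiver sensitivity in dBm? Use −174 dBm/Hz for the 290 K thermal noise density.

Sensitivity = −174 + 10 log₁₀(B) + NF + SNR_min
= −174 + 73.03 + 2.95 + 12.2
= −85.82 dBm → −85.8 dBm

−85.8 dBm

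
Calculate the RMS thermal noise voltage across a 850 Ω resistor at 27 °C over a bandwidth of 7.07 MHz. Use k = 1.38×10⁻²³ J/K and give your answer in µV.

T = 27 °C + 273.15 = 300.15 K
V_n = √(4kTRB)
4kTRB = 4 × 1.38×10⁻²³ × 300.15 × 8.50×10² × 7.07×10⁶ = 9.96×10⁻¹¹ V²
V_n = √(9.96×10⁻¹¹) = 9.98×10⁻⁶ V = 9.98 µV

9.98 µV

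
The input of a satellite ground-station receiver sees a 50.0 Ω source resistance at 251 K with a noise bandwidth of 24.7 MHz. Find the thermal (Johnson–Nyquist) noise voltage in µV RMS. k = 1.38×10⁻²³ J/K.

V_n = √(4kTRB)
4kTRB = 4 × 1.38×10⁻²³ × 251 × 5.00×10¹ × 2.47×10⁷ = 1.71×10⁻¹¹ V²
V_n = √(1.71×10⁻¹¹) = 4.14×10⁻⁶ V = 4.14 µV

4.14 µV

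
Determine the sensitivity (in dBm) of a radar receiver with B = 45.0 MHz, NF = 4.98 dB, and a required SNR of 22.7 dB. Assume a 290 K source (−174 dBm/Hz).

−69.8 dBm

Sensitivity = −174 + 10 log₁₀(B) + NF + SNR_min
= −174 + 76.53 + 4.98 + 22.7
= −69.79 dBm → −69.8 dBm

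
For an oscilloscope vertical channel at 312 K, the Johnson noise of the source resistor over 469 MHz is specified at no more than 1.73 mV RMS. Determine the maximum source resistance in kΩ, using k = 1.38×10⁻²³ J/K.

371 kΩ

Johnson–Nyquist: V_n = √(4kTRB) ⇒ R = V_n² / (4kTB)
4kTB = 4 × 1.38×10⁻²³ × 312 × 4.69×10⁸ = 8.08×10⁻¹²
R = (1.73×10⁻³)² / 8.08×10⁻¹² = 3.71×10⁵ Ω = 371 kΩ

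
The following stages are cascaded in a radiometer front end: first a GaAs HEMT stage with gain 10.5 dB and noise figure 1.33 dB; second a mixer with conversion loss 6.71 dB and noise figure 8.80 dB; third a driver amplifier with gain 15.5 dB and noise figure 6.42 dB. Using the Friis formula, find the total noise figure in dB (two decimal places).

Convert to linear (a loss of L dB is a gain of −L dB): F_i = 10^(NF_i/10), G_i = 10^(G_i,dB/10)
  Stage 1: F_1 = 10^(1.33/10) = 1.358, G_1 = 10^(10.5/10) = 11.22
  Stage 2: F_2 = 10^(8.80/10) = 7.586, G_2 = 10^(−6.71/10) = 0.2133
  Stage 3: F_3 = 10^(6.42/10) = 4.385, G_3 = 10^(15.5/10) = 35.48
Friis cascade:
  F = 1.358 + (7.586 − 1)/11.22 + (4.385 − 1)/2.393 = 3.360
NF = 10 log₁₀(3.360) = 5.26 dB

5.26 dB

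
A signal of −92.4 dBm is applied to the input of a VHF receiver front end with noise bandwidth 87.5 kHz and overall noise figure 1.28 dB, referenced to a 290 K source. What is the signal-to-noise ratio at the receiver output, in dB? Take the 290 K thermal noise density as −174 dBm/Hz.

30.9 dB

Noise floor: N = −174 + 10 log₁₀(B) + NF
10 log₁₀(8.75×10⁴) = 49.42 dB
N = −174 + 49.42 + 1.28 = −123.30 dBm
SNR = P_sig − N = −92.4 − (−123.30) = 30.90 dB → 30.9 dB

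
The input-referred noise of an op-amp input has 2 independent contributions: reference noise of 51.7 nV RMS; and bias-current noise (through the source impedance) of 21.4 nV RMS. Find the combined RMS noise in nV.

56.0 nV

Uncorrelated sources add in power (mean-square): V_tot = √(ΣV_i²)
V_tot = √[(5.17×10⁻⁸)² + (2.14×10⁻⁸)²] = 5.60×10⁻⁸ V = 56.0 nV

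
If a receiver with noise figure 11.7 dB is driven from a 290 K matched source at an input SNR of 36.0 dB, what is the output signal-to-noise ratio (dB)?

By definition F = SNR_in/SNR_out, so in dB: SNR_out = SNR_in − NF
SNR_out = 36.0 − 11.7 = 24.3 dB

24.3 dB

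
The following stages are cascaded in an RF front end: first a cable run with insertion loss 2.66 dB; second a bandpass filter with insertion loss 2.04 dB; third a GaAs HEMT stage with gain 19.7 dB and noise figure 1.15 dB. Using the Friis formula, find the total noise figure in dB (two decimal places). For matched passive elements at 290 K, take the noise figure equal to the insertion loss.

Convert to linear (a loss of L dB is a gain of −L dB): F_i = 10^(NF_i/10), G_i = 10^(G_i,dB/10)
  Stage 1: F_1 = 10^(2.66/10) = 1.845, G_1 = 10^(−2.66/10) = 0.5420
  Stage 2: F_2 = 10^(2.04/10) = 1.600, G_2 = 10^(−2.04/10) = 0.6252
  Stage 3: F_3 = 10^(1.15/10) = 1.303, G_3 = 10^(19.7/10) = 93.33
Friis cascade:
  F = 1.845 + (1.600 − 1)/0.5420 + (1.303 − 1)/0.3388 = 3.846
NF = 10 log₁₀(3.846) = 5.85 dB

5.85 dB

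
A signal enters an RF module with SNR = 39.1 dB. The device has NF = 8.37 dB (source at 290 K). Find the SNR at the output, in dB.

30.73 dB

By definition F = SNR_in/SNR_out, so in dB: SNR_out = SNR_in − NF
SNR_out = 39.1 − 8.37 = 30.73 dB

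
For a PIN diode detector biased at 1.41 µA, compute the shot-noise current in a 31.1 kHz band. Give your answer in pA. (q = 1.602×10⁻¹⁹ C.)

119 pA

I_n = √(2qI·B)
2qI·B = 2 × 1.602×10⁻¹⁹ × 1.41×10⁻⁶ × 3.11×10⁴ = 1.40×10⁻²⁰ A²
I_n = √(1.40×10⁻²⁰) = 1.19×10⁻¹⁰ A = 119 pA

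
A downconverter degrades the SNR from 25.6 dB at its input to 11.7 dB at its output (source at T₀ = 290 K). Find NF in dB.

NF (dB) = SNR_in(dB) − SNR_out(dB) when the source is at T₀
NF = 25.6 − 11.7 = 13.9 dB

13.9 dB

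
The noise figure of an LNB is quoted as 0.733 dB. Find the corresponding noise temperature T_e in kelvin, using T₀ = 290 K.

F = 10^(0.733/10) = 1.18386
T_e = (F − 1)·T₀ = (1.18386 − 1) × 290 = 53.3 K

53.3 K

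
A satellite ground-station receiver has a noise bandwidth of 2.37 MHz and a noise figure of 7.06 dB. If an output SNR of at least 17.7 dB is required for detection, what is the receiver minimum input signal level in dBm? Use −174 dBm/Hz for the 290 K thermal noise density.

−85.5 dBm

Sensitivity = −174 + 10 log₁₀(B) + NF + SNR_min
= −174 + 63.75 + 7.06 + 17.7
= −85.49 dBm → −85.5 dBm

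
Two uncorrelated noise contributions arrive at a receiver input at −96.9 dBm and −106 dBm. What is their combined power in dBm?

−96.4 dBm

Convert to linear, add, convert back:
P₁ = 2.04×10⁻¹³ W, P₂ = 2.51×10⁻¹⁴ W
P_tot = 2.29×10⁻¹³ W → 10 log₁₀(P_tot / 10⁻³) = −96.4 dBm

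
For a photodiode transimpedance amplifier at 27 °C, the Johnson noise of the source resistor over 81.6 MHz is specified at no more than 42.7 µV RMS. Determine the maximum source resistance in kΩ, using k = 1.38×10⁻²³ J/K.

1.35 kΩ

T = 27 °C + 273.15 = 300.15 K
Johnson–Nyquist: V_n = √(4kTRB) ⇒ R = V_n² / (4kTB)
4kTB = 4 × 1.38×10⁻²³ × 300.15 × 8.16×10⁷ = 1.35×10⁻¹²
R = (4.27×10⁻⁵)² / 1.35×10⁻¹² = 1.35×10³ Ω = 1.35 kΩ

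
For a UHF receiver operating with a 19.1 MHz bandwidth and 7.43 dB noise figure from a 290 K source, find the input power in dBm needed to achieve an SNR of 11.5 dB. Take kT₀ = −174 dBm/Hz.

−82.3 dBm

Sensitivity = −174 + 10 log₁₀(B) + NF + SNR_min
= −174 + 72.81 + 7.43 + 11.5
= −82.26 dBm → −82.3 dBm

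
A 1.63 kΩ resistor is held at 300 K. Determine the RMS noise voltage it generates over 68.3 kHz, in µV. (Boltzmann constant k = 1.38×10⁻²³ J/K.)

V_n = √(4kTRB)
4kTRB = 4 × 1.38×10⁻²³ × 300 × 1.63×10³ × 6.83×10⁴ = 1.84×10⁻¹² V²
V_n = √(1.84×10⁻¹²) = 1.36×10⁻⁶ V = 1.36 µV

1.36 µV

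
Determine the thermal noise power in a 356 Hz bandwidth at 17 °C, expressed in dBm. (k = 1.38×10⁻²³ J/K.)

T = 17 °C + 273.15 = 290.15 K
P_n = kTB = 1.38×10⁻²³ × 290.15 × 3.56×10² = 1.43×10⁻¹⁸ W
In dBm: 10 log₁₀(1.43×10⁻¹⁸ / 10⁻³) = −148.5 dBm

−148.5 dBm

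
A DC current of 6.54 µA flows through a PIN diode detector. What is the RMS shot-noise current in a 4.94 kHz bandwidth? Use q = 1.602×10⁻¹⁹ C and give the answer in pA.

I_n = √(2qI·B)
2qI·B = 2 × 1.602×10⁻¹⁹ × 6.54×10⁻⁶ × 4.94×10³ = 1.04×10⁻²⁰ A²
I_n = √(1.04×10⁻²⁰) = 1.02×10⁻¹⁰ A = 102 pA

102 pA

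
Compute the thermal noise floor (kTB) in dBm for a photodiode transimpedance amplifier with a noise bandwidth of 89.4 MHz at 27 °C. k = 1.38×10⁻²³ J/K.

T = 27 °C + 273.15 = 300.15 K
P_n = kTB = 1.38×10⁻²³ × 300.15 × 8.94×10⁷ = 3.70×10⁻¹³ W
In dBm: 10 log₁₀(3.70×10⁻¹³ / 10⁻³) = −94.3 dBm

−94.3 dBm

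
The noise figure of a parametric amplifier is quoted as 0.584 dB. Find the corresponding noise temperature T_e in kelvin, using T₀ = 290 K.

F = 10^(0.584/10) = 1.14393
T_e = (F − 1)·T₀ = (1.14393 − 1) × 290 = 41.7 K

41.7 K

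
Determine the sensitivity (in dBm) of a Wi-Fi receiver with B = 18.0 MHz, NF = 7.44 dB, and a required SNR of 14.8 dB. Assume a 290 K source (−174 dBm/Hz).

Sensitivity = −174 + 10 log₁₀(B) + NF + SNR_min
= −174 + 72.55 + 7.44 + 14.8
= −79.21 dBm → −79.2 dBm

−79.2 dBm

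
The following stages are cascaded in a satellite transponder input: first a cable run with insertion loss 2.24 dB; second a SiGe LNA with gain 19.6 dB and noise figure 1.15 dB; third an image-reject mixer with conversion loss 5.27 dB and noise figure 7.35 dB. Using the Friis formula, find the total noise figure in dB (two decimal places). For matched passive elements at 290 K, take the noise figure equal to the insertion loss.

Convert to linear (a loss of L dB is a gain of −L dB): F_i = 10^(NF_i/10), G_i = 10^(G_i,dB/10)
  Stage 1: F_1 = 10^(2.24/10) = 1.675, G_1 = 10^(−2.24/10) = 0.5970
  Stage 2: F_2 = 10^(1.15/10) = 1.303, G_2 = 10^(19.6/10) = 91.20
  Stage 3: F_3 = 10^(7.35/10) = 5.433, G_3 = 10^(−5.27/10) = 0.2972
Friis cascade:
  F = 1.675 + (1.303 − 1)/0.5970 + (5.433 − 1)/54.45 = 2.264
NF = 10 log₁₀(2.264) = 3.55 dB

3.55 dB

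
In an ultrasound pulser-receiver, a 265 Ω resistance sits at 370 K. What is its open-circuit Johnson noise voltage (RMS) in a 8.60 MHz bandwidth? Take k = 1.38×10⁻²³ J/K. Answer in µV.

V_n = √(4kTRB)
4kTRB = 4 × 1.38×10⁻²³ × 370 × 2.65×10² × 8.60×10⁶ = 4.65×10⁻¹¹ V²
V_n = √(4.65×10⁻¹¹) = 6.82×10⁻⁶ V = 6.82 µV

6.82 µV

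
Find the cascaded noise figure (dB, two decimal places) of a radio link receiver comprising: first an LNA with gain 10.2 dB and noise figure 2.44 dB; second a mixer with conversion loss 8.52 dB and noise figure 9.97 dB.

Convert to linear (a loss of L dB is a gain of −L dB): F_i = 10^(NF_i/10), G_i = 10^(G_i,dB/10)
  Stage 1: F_1 = 10^(2.44/10) = 1.754, G_1 = 10^(10.2/10) = 10.47
  Stage 2: F_2 = 10^(9.97/10) = 9.931, G_2 = 10^(−8.52/10) = 0.1406
Friis cascade:
  F = 1.754 + (9.931 − 1)/10.47 = 2.607
NF = 10 log₁₀(2.607) = 4.16 dB

4.16 dB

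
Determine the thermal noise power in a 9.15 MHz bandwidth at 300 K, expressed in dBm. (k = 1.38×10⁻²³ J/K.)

P_n = kTB = 1.38×10⁻²³ × 300 × 9.15×10⁶ = 3.79×10⁻¹⁴ W
In dBm: 10 log₁₀(3.79×10⁻¹⁴ / 10⁻³) = −104.2 dBm

−104.2 dBm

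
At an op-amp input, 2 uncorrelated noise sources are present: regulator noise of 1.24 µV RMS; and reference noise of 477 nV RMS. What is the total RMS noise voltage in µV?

1.33 µV

Uncorrelated sources add in power (mean-square): V_tot = √(ΣV_i²)
V_tot = √[(1.24×10⁻⁶)² + (4.77×10⁻⁷)²] = 1.33×10⁻⁶ V = 1.33 µV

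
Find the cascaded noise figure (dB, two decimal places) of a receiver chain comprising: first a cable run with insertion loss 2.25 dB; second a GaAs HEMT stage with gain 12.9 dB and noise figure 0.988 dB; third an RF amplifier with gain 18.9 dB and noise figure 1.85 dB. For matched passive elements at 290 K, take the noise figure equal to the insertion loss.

3.33 dB

Convert to linear (a loss of L dB is a gain of −L dB): F_i = 10^(NF_i/10), G_i = 10^(G_i,dB/10)
  Stage 1: F_1 = 10^(2.25/10) = 1.679, G_1 = 10^(−2.25/10) = 0.5957
  Stage 2: F_2 = 10^(0.988/10) = 1.255, G_2 = 10^(12.9/10) = 19.50
  Stage 3: F_3 = 10^(1.85/10) = 1.531, G_3 = 10^(18.9/10) = 77.62
Friis cascade:
  F = 1.679 + (1.255 − 1)/0.5957 + (1.531 − 1)/11.61 = 2.153
NF = 10 log₁₀(2.153) = 3.33 dB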